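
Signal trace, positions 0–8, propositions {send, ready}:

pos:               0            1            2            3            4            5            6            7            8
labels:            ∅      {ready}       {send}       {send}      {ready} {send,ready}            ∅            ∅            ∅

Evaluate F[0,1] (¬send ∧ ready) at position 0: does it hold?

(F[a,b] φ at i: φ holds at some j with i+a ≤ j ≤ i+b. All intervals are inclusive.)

Check (¬send ∧ ready) at each j in [0,1]:
  j=0: false
  j=1: true
Found at j=1 → formula holds.

Holds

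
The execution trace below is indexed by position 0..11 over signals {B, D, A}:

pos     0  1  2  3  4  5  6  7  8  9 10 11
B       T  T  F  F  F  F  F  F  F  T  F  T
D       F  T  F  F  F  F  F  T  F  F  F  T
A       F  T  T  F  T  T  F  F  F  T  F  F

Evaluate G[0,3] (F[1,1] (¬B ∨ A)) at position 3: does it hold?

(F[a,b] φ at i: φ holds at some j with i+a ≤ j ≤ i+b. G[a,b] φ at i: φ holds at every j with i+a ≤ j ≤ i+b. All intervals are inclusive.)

Holds

Check F[1,1] (¬B ∨ A) at every j in [3,6]:
  j=3: holds (witness at 4)
  j=4: holds (witness at 5)
  j=5: holds (witness at 6)
  j=6: holds (witness at 7)
All positions satisfy it → formula holds.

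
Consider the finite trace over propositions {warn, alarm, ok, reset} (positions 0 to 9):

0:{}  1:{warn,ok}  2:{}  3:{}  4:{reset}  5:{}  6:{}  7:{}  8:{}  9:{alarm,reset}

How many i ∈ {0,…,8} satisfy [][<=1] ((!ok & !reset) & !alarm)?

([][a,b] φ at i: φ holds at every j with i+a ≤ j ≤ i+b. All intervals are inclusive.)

Evaluate at each i in [0,8]:
  i=0: ✗ (fails at j=1)
  i=1: ✗ (fails at j=1)
  i=2: ✓ (all of [2,3])
  i=3: ✗ (fails at j=4)
  i=4: ✗ (fails at j=4)
  i=5: ✓ (all of [5,6])
  i=6: ✓ (all of [6,7])
  i=7: ✓ (all of [7,8])
  i=8: ✗ (fails at j=9)
Positions where it holds: {2, 5, 6, 7} → 4.

4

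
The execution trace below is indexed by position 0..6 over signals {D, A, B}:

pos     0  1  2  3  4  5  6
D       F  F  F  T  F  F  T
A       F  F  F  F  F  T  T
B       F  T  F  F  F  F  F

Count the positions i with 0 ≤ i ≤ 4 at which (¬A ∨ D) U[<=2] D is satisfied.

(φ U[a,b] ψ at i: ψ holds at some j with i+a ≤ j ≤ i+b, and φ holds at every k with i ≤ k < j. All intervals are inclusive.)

Evaluate at each i in [0,4]:
  i=0: ✗ (no rhs in [0,2])
  i=1: ✓ (rhs at j=3; lhs holds on [1,2])
  i=2: ✓ (rhs at j=3; lhs holds on [2,2])
  i=3: ✓ (rhs at j=3)
  i=4: ✗ (lhs fails at k=5 before rhs at j=6)
Positions where it holds: {1, 2, 3} → 3.

3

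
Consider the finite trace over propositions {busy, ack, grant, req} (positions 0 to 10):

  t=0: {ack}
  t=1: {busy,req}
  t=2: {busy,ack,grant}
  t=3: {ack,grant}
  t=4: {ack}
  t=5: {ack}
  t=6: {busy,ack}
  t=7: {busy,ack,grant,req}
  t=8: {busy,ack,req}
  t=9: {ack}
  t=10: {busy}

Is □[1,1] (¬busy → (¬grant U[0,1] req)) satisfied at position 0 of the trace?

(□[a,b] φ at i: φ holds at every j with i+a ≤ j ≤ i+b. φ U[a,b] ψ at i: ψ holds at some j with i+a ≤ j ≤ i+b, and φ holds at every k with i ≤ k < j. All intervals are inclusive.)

Yes

Check (¬busy → (¬grant U[0,1] req)) at every j in [1,1]:
  j=1: antecedent false → ✓
All positions satisfy it → formula holds.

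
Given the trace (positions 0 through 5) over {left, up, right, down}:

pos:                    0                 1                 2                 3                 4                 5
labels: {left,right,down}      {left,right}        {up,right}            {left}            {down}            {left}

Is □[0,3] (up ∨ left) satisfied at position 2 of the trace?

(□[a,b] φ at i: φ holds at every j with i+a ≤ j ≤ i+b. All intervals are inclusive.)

Does not hold

Check (up ∨ left) at every j in [2,5]:
  j=2: true
  j=3: true
  j=4: false
  j=5: true
Fails at j=4 → formula fails.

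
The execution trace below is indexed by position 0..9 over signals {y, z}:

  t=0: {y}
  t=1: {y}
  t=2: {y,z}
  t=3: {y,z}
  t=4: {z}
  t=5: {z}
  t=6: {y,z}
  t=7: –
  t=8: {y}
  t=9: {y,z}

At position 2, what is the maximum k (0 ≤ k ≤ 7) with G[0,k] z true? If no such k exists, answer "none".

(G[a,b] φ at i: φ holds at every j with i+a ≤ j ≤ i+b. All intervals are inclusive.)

z must hold from j=2 onward; find where it first fails.
  j=2: holds
  j=3: holds
  j=4: holds
  j=5: holds
  j=6: holds
  j=7: fails
Holds on [2,6], so largest k = 4.

4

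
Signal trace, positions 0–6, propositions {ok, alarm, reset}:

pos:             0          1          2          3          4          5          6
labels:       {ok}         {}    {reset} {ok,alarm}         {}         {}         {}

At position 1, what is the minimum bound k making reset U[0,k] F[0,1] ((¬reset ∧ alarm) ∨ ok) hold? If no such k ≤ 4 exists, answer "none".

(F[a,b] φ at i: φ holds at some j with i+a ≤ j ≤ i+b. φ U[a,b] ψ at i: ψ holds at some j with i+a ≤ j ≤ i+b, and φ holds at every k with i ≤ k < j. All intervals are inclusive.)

none

Need earliest j ≥ 1 with F[0,1] ((¬reset ∧ alarm) ∨ ok), and reset at every k in [1,j-1].
  j=1: rhs fails.
  j=2: rhs holds but lhs fails at k=1.
  j=3: rhs holds but lhs fails at k=1.
  j=4: rhs fails.
  j=5: rhs fails.
No witness within the range → none.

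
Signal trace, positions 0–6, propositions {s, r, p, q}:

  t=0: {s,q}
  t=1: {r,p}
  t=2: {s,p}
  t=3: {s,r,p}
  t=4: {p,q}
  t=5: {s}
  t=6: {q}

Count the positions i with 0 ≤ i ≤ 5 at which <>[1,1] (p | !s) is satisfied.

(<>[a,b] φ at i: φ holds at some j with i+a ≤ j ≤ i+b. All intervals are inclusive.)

5

Evaluate at each i in [0,5]:
  i=0: ✓ (witness j=1)
  i=1: ✓ (witness j=2)
  i=2: ✓ (witness j=3)
  i=3: ✓ (witness j=4)
  i=4: ✗ (none in [5,5])
  i=5: ✓ (witness j=6)
Positions where it holds: {0, 1, 2, 3, 5} → 5.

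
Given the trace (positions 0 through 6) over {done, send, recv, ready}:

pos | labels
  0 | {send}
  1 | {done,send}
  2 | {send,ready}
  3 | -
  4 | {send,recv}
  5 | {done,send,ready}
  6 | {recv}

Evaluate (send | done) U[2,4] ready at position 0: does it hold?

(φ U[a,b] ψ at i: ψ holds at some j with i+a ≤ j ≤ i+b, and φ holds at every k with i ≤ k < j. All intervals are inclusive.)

Need some j in [2,4] with ready, and (send | done) at every k in [0,j-1].
  j=2: ready holds; (send | done) holds at every k in [0,1] → satisfied.

Yes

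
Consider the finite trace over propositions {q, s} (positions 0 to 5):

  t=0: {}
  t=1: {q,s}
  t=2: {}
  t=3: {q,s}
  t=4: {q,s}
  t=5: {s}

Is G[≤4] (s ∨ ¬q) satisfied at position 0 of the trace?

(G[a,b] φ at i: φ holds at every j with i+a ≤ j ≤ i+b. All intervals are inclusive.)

Check (s ∨ ¬q) at every j in [0,4]:
  j=0: true
  j=1: true
  j=2: true
  j=3: true
  j=4: true
All positions satisfy it → formula holds.

True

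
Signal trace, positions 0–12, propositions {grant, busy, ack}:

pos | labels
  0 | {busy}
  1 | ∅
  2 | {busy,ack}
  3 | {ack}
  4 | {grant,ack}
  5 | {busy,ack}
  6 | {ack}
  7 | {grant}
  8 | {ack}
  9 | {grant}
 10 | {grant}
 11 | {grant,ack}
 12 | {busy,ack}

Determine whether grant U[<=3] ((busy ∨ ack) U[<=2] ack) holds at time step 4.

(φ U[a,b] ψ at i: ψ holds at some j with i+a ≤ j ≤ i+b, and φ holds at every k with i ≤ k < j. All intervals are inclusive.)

Need some j in [4,7] with ((busy ∨ ack) U[<=2] ack), and grant at every k in [4,j-1].
  j=4: ((busy ∨ ack) U[<=2] ack) holds; no prefix to check → satisfied.

Yes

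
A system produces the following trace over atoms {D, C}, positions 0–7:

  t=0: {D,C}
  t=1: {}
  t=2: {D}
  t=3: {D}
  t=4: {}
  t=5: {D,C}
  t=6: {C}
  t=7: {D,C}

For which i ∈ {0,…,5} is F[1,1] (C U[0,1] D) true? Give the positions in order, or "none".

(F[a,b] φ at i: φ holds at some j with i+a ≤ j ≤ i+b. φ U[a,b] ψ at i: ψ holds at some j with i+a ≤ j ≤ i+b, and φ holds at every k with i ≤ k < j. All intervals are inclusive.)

Evaluate at each i in [0,5]:
  i=0: ✗ (none in [1,1])
  i=1: ✓ (witness j=2)
  i=2: ✓ (witness j=3)
  i=3: ✗ (none in [4,4])
  i=4: ✓ (witness j=5)
  i=5: ✓ (witness j=6)

1, 2, 4, 5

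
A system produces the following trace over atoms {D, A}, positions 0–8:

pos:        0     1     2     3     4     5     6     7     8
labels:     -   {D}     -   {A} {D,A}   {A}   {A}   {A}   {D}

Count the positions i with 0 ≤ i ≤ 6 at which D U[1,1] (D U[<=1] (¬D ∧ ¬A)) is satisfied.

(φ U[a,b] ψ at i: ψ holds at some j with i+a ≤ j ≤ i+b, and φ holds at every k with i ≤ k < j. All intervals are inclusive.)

Evaluate at each i in [0,6]:
  i=0: ✗ (lhs fails at k=0 before rhs at j=1)
  i=1: ✓ (rhs at j=2; lhs holds on [1,1])
  i=2: ✗ (no rhs in [3,3])
  i=3: ✗ (no rhs in [4,4])
  i=4: ✗ (no rhs in [5,5])
  i=5: ✗ (no rhs in [6,6])
  i=6: ✗ (no rhs in [7,7])
Positions where it holds: {1} → 1.

1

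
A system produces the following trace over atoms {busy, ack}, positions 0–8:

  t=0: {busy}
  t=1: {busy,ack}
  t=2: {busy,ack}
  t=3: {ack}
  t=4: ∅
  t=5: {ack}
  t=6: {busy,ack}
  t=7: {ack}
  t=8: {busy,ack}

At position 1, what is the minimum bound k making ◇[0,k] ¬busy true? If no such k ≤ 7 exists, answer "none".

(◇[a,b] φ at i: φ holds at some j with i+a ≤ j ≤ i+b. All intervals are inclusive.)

2

Scan j = 1,2,… for ¬busy:
  j=1: fails
  j=2: fails
  j=3: holds
First hit at j=3, so smallest k = 3-1 = 2.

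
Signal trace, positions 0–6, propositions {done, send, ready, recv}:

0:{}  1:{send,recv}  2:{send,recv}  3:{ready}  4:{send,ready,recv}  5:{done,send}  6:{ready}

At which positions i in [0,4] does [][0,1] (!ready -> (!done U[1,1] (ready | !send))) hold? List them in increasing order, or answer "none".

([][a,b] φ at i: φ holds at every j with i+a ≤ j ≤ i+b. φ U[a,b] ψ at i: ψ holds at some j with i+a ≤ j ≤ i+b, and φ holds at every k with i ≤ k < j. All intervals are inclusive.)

2, 3

Evaluate at each i in [0,4]:
  i=0: ✗ (fails at j=0)
  i=1: ✗ (fails at j=1)
  i=2: ✓ (all of [2,3])
  i=3: ✓ (all of [3,4])
  i=4: ✗ (fails at j=5)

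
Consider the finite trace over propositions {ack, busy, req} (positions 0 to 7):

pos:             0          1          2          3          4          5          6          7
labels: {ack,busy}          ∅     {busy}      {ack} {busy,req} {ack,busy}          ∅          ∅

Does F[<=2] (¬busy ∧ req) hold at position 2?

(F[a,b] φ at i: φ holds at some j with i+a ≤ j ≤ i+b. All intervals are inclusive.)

Check (¬busy ∧ req) at each j in [2,4]:
  j=2: false
  j=3: false
  j=4: false
No position in the window satisfies it → formula fails.

No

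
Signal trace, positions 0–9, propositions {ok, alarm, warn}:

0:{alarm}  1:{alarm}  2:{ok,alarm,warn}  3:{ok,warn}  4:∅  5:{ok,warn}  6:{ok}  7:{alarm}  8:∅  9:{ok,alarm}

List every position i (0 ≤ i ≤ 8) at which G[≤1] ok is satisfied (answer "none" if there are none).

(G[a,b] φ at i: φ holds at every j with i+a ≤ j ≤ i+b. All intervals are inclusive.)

2, 5

Evaluate at each i in [0,8]:
  i=0: ✗ (fails at j=0)
  i=1: ✗ (fails at j=1)
  i=2: ✓ (all of [2,3])
  i=3: ✗ (fails at j=4)
  i=4: ✗ (fails at j=4)
  i=5: ✓ (all of [5,6])
  i=6: ✗ (fails at j=7)
  i=7: ✗ (fails at j=7)
  i=8: ✗ (fails at j=8)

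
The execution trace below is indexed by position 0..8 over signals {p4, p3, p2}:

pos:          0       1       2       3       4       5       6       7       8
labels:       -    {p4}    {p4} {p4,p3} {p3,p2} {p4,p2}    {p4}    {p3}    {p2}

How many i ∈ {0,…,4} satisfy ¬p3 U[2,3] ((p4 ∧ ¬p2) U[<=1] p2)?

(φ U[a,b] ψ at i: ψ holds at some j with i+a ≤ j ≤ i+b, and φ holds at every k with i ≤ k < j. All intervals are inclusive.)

Evaluate at each i in [0,4]:
  i=0: ✓ (rhs at j=3; lhs holds on [0,2])
  i=1: ✓ (rhs at j=3; lhs holds on [1,2])
  i=2: ✗ (lhs fails at k=3 before rhs at j=4)
  i=3: ✗ (lhs fails at k=3 before rhs at j=5)
  i=4: ✗ (no rhs in [6,7])
Positions where it holds: {0, 1} → 2.

2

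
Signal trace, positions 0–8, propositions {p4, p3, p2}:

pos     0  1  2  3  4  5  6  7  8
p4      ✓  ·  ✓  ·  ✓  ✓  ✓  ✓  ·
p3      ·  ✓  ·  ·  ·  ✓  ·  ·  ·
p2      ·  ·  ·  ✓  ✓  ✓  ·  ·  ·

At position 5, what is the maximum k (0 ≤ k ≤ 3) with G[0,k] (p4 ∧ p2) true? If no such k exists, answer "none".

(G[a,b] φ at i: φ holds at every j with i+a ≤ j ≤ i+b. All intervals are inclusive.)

(p4 ∧ p2) must hold from j=5 onward; find where it first fails.
  j=5: holds
  j=6: fails
Holds on [5,5], so largest k = 0.

0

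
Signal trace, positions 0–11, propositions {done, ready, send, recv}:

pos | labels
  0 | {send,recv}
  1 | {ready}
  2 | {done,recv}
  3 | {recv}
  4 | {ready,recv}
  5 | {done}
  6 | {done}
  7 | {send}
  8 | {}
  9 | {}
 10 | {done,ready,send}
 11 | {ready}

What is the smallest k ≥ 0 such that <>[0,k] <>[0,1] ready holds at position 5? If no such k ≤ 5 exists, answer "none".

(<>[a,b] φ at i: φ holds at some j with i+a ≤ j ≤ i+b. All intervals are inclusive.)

4

Scan j = 5,6,… for <>[0,1] ready:
  j=5: fails
  j=6: fails
  j=7: fails
  j=8: fails
  j=9: holds
First hit at j=9, so smallest k = 9-5 = 4.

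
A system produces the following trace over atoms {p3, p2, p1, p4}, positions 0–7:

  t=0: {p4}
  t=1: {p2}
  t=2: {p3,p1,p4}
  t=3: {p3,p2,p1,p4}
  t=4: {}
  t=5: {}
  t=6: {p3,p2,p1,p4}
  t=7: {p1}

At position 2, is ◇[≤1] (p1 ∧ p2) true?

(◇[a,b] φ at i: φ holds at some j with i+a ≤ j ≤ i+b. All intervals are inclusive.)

Holds

Check (p1 ∧ p2) at each j in [2,3]:
  j=2: false
  j=3: true
Found at j=3 → formula holds.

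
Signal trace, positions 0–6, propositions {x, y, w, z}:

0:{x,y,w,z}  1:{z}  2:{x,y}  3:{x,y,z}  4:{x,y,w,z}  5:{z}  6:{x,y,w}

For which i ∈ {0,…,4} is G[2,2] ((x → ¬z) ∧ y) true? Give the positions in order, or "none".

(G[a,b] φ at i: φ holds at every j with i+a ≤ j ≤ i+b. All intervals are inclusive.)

0, 4

Evaluate at each i in [0,4]:
  i=0: ✓ (all of [2,2])
  i=1: ✗ (fails at j=3)
  i=2: ✗ (fails at j=4)
  i=3: ✗ (fails at j=5)
  i=4: ✓ (all of [6,6])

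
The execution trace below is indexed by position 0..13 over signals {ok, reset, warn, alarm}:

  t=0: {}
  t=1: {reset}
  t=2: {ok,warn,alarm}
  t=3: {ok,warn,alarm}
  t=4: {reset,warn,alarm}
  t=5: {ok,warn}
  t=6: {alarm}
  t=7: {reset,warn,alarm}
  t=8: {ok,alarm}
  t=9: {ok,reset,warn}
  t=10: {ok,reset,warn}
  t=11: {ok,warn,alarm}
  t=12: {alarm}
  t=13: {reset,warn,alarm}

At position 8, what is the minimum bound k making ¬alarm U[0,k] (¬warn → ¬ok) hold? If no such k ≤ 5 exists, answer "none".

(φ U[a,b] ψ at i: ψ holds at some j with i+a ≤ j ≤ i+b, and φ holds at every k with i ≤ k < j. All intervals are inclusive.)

Need earliest j ≥ 8 with (¬warn → ¬ok), and ¬alarm at every k in [8,j-1].
  j=8: rhs fails.
  j=9: rhs holds but lhs fails at k=8.
  j=10: rhs holds but lhs fails at k=8.
  j=11: rhs holds but lhs fails at k=8.
  j=12: rhs holds but lhs fails at k=8.
  j=13: rhs holds but lhs fails at k=8.
No witness within the range → none.

none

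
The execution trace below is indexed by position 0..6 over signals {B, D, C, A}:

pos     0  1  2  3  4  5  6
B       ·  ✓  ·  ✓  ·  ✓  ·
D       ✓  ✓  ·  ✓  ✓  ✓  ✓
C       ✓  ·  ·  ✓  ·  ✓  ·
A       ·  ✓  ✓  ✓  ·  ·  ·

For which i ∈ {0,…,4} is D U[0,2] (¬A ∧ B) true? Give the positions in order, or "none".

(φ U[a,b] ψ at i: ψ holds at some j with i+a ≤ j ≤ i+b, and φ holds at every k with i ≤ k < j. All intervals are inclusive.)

Evaluate at each i in [0,4]:
  i=0: ✗ (no rhs in [0,2])
  i=1: ✗ (no rhs in [1,3])
  i=2: ✗ (no rhs in [2,4])
  i=3: ✓ (rhs at j=5; lhs holds on [3,4])
  i=4: ✓ (rhs at j=5; lhs holds on [4,4])

3, 4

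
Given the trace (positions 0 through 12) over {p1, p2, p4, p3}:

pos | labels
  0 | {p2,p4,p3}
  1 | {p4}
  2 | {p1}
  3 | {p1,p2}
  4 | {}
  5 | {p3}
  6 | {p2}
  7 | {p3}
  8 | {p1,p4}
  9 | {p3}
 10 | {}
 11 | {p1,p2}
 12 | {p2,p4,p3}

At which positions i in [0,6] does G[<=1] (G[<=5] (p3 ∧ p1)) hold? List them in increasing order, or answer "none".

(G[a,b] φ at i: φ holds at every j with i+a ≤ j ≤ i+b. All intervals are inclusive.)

Evaluate at each i in [0,6]:
  i=0: ✗ (fails at j=0)
  i=1: ✗ (fails at j=1)
  i=2: ✗ (fails at j=2)
  i=3: ✗ (fails at j=3)
  i=4: ✗ (fails at j=4)
  i=5: ✗ (fails at j=5)
  i=6: ✗ (fails at j=6)

none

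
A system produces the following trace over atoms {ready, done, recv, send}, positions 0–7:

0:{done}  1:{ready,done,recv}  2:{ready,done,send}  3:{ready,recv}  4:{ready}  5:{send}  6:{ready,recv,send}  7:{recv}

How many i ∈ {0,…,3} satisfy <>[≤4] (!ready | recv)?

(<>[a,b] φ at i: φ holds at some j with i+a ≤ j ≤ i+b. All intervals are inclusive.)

Evaluate at each i in [0,3]:
  i=0: ✓ (witness j=0)
  i=1: ✓ (witness j=1)
  i=2: ✓ (witness j=3)
  i=3: ✓ (witness j=3)
Positions where it holds: {0, 1, 2, 3} → 4.

4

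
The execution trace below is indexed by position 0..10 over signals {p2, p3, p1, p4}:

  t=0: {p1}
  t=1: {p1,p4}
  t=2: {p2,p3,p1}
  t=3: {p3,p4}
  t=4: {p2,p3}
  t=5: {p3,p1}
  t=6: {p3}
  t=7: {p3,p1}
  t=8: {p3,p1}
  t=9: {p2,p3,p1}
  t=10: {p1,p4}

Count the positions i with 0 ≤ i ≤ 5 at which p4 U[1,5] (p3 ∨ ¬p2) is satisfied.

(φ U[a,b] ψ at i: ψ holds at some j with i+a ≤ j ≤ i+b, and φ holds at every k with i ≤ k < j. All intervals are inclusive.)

2

Evaluate at each i in [0,5]:
  i=0: ✗ (lhs fails at k=0 before rhs at j=1)
  i=1: ✓ (rhs at j=2; lhs holds on [1,1])
  i=2: ✗ (lhs fails at k=2 before rhs at j=3)
  i=3: ✓ (rhs at j=4; lhs holds on [3,3])
  i=4: ✗ (lhs fails at k=4 before rhs at j=5)
  i=5: ✗ (lhs fails at k=5 before rhs at j=6)
Positions where it holds: {1, 3} → 2.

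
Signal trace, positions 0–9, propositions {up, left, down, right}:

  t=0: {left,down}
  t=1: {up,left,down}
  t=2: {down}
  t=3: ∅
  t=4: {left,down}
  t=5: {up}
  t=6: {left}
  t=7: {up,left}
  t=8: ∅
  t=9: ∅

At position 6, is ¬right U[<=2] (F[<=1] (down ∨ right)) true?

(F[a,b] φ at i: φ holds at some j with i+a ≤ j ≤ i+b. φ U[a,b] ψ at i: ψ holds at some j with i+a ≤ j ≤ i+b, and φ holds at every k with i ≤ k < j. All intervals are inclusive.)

No

Need some j in [6,8] with F[<=1] (down ∨ right), and ¬right at every k in [6,j-1].
  j=6: F[<=1] (down ∨ right) — fails (none in [6,7]).
  j=7: F[<=1] (down ∨ right) — fails (none in [7,8]).
  j=8: F[<=1] (down ∨ right) — fails (none in [8,9]).
No j in the window works → until fails.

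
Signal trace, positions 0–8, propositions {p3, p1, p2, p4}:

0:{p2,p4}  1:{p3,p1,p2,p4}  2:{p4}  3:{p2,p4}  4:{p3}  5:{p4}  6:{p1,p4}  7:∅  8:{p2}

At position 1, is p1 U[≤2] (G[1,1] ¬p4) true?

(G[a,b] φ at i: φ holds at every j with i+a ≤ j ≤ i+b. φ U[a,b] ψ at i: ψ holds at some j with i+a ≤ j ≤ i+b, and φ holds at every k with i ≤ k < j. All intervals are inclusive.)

False

Need some j in [1,3] with G[1,1] ¬p4, and p1 at every k in [1,j-1].
  j=1: G[1,1] ¬p4 — fails at 2.
  j=2: G[1,1] ¬p4 — fails at 3.
  j=3: G[1,1] ¬p4 holds, but p1 fails at k=2 → not this j.
No j in the window works → until fails.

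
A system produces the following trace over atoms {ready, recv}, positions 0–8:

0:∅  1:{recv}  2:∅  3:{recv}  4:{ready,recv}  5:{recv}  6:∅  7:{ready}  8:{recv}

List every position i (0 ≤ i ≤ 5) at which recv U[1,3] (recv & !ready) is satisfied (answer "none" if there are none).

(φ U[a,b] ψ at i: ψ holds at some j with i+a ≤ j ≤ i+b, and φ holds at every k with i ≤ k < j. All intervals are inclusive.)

3, 4

Evaluate at each i in [0,5]:
  i=0: ✗ (lhs fails at k=0 before rhs at j=1)
  i=1: ✗ (lhs fails at k=2 before rhs at j=3)
  i=2: ✗ (lhs fails at k=2 before rhs at j=3)
  i=3: ✓ (rhs at j=5; lhs holds on [3,4])
  i=4: ✓ (rhs at j=5; lhs holds on [4,4])
  i=5: ✗ (lhs fails at k=6 before rhs at j=8)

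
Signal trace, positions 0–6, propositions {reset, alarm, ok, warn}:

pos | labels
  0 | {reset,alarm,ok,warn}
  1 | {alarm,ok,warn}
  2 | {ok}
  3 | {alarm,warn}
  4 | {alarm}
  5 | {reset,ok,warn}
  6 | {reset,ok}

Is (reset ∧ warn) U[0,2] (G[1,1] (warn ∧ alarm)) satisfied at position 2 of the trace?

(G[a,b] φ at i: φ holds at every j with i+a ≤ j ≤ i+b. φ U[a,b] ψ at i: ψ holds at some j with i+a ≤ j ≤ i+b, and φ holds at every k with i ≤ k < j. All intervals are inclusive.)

Need some j in [2,4] with G[1,1] (warn ∧ alarm), and (reset ∧ warn) at every k in [2,j-1].
  j=2: G[1,1] (warn ∧ alarm) holds; no prefix to check → satisfied.

Yes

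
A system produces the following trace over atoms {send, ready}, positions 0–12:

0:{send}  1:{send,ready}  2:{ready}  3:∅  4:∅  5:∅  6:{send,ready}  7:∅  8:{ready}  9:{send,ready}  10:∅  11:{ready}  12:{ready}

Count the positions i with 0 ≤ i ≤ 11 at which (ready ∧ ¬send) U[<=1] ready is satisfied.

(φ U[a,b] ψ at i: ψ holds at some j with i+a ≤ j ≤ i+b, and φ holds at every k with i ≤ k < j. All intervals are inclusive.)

6

Evaluate at each i in [0,11]:
  i=0: ✗ (lhs fails at k=0 before rhs at j=1)
  i=1: ✓ (rhs at j=1)
  i=2: ✓ (rhs at j=2)
  i=3: ✗ (no rhs in [3,4])
  i=4: ✗ (no rhs in [4,5])
  i=5: ✗ (lhs fails at k=5 before rhs at j=6)
  i=6: ✓ (rhs at j=6)
  i=7: ✗ (lhs fails at k=7 before rhs at j=8)
  i=8: ✓ (rhs at j=8)
  i=9: ✓ (rhs at j=9)
  i=10: ✗ (lhs fails at k=10 before rhs at j=11)
  i=11: ✓ (rhs at j=11)
Positions where it holds: {1, 2, 6, 8, 9, 11} → 6.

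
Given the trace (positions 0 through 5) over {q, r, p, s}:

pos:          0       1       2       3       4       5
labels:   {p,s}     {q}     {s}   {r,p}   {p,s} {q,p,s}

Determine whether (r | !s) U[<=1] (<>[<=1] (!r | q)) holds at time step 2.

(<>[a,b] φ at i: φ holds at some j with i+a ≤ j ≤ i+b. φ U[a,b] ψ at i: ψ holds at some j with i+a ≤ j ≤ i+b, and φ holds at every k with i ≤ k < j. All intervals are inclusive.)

Need some j in [2,3] with <>[<=1] (!r | q), and (r | !s) at every k in [2,j-1].
  j=2: <>[<=1] (!r | q) holds; no prefix to check → satisfied.

Yes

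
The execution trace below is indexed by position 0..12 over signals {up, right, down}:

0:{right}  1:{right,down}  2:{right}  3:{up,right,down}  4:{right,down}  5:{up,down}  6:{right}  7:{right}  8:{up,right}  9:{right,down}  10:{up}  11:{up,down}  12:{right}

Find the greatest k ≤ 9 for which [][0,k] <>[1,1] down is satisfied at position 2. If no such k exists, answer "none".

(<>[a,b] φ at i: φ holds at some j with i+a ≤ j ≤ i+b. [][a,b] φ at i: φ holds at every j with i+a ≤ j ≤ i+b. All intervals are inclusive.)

<>[1,1] down must hold from j=2 onward; find where it first fails.
  j=2: holds
  j=3: holds
  j=4: holds
  j=5: fails
Holds on [2,4], so largest k = 2.

2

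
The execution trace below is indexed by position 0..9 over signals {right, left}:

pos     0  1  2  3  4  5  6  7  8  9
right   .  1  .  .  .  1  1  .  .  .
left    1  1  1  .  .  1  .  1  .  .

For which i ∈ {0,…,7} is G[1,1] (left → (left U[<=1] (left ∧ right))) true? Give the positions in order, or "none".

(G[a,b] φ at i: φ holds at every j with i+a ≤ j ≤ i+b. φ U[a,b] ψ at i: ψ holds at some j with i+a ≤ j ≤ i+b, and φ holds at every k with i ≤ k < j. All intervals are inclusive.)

0, 2, 3, 4, 5, 7

Evaluate at each i in [0,7]:
  i=0: ✓ (all of [1,1])
  i=1: ✗ (fails at j=2)
  i=2: ✓ (all of [3,3])
  i=3: ✓ (all of [4,4])
  i=4: ✓ (all of [5,5])
  i=5: ✓ (all of [6,6])
  i=6: ✗ (fails at j=7)
  i=7: ✓ (all of [8,8])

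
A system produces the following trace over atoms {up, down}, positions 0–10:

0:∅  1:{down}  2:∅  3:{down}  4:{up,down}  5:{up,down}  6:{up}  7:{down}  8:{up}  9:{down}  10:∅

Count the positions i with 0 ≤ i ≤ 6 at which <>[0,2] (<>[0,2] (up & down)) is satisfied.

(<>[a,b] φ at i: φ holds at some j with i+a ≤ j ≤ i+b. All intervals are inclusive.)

Evaluate at each i in [0,6]:
  i=0: ✓ (witness j=2)
  i=1: ✓ (witness j=2)
  i=2: ✓ (witness j=2)
  i=3: ✓ (witness j=3)
  i=4: ✓ (witness j=4)
  i=5: ✓ (witness j=5)
  i=6: ✗ (none in [6,8])
Positions where it holds: {0, 1, 2, 3, 4, 5} → 6.

6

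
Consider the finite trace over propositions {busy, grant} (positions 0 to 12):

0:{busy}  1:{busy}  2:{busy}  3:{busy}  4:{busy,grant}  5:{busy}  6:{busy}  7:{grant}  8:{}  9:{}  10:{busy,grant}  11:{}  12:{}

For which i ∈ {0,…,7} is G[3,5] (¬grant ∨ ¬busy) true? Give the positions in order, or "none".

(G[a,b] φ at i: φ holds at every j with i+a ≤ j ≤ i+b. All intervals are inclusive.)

2, 3, 4

Evaluate at each i in [0,7]:
  i=0: ✗ (fails at j=4)
  i=1: ✗ (fails at j=4)
  i=2: ✓ (all of [5,7])
  i=3: ✓ (all of [6,8])
  i=4: ✓ (all of [7,9])
  i=5: ✗ (fails at j=10)
  i=6: ✗ (fails at j=10)
  i=7: ✗ (fails at j=10)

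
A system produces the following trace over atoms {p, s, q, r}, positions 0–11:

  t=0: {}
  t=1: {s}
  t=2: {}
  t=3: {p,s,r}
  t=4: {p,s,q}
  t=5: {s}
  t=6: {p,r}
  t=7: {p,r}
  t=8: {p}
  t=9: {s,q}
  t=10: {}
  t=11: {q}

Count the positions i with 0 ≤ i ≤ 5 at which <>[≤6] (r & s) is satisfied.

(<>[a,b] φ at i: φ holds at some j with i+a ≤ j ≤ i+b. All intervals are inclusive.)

4

Evaluate at each i in [0,5]:
  i=0: ✓ (witness j=3)
  i=1: ✓ (witness j=3)
  i=2: ✓ (witness j=3)
  i=3: ✓ (witness j=3)
  i=4: ✗ (none in [4,10])
  i=5: ✗ (none in [5,11])
Positions where it holds: {0, 1, 2, 3} → 4.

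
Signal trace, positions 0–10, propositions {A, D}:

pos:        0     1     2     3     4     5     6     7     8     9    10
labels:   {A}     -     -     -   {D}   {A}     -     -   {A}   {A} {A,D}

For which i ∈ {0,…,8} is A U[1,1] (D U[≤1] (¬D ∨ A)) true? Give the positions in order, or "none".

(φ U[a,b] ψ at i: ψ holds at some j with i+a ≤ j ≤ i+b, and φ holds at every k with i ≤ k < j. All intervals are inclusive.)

0, 5, 8

Evaluate at each i in [0,8]:
  i=0: ✓ (rhs at j=1; lhs holds on [0,0])
  i=1: ✗ (lhs fails at k=1 before rhs at j=2)
  i=2: ✗ (lhs fails at k=2 before rhs at j=3)
  i=3: ✗ (lhs fails at k=3 before rhs at j=4)
  i=4: ✗ (lhs fails at k=4 before rhs at j=5)
  i=5: ✓ (rhs at j=6; lhs holds on [5,5])
  i=6: ✗ (lhs fails at k=6 before rhs at j=7)
  i=7: ✗ (lhs fails at k=7 before rhs at j=8)
  i=8: ✓ (rhs at j=9; lhs holds on [8,8])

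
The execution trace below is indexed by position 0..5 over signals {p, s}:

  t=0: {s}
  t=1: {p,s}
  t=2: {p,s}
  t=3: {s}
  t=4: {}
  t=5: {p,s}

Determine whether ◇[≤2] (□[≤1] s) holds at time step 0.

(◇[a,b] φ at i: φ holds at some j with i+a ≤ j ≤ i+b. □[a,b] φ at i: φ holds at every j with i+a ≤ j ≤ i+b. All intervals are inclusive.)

Check □[≤1] s at each j in [0,2]:
  j=0: holds on [0,1]
  j=1: holds on [1,2]
  j=2: holds on [2,3]
Found at j=0 → formula holds.

Yes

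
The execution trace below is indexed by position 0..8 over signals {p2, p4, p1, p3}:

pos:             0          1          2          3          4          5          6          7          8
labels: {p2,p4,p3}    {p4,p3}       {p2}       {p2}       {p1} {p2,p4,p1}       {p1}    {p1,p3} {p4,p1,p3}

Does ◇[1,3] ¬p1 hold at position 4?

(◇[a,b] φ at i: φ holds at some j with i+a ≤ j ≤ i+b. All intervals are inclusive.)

False

Check ¬p1 at each j in [5,7]:
  j=5: false
  j=6: false
  j=7: false
No position in the window satisfies it → formula fails.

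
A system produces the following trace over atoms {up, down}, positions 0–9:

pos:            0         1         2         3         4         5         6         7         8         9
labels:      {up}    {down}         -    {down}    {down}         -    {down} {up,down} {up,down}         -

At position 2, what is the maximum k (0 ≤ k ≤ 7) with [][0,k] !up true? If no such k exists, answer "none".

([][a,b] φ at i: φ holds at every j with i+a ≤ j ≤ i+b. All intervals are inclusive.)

!up must hold from j=2 onward; find where it first fails.
  j=2: holds
  j=3: holds
  j=4: holds
  j=5: holds
  j=6: holds
  j=7: fails
Holds on [2,6], so largest k = 4.

4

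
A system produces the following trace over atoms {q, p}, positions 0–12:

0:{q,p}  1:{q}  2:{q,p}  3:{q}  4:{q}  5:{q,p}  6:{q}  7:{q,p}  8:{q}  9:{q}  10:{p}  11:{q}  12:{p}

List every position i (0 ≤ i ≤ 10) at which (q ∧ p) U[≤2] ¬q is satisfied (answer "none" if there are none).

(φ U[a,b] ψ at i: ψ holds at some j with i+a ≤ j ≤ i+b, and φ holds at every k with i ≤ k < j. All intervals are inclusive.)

Evaluate at each i in [0,10]:
  i=0: ✗ (no rhs in [0,2])
  i=1: ✗ (no rhs in [1,3])
  i=2: ✗ (no rhs in [2,4])
  i=3: ✗ (no rhs in [3,5])
  i=4: ✗ (no rhs in [4,6])
  i=5: ✗ (no rhs in [5,7])
  i=6: ✗ (no rhs in [6,8])
  i=7: ✗ (no rhs in [7,9])
  i=8: ✗ (lhs fails at k=8 before rhs at j=10)
  i=9: ✗ (lhs fails at k=9 before rhs at j=10)
  i=10: ✓ (rhs at j=10)

10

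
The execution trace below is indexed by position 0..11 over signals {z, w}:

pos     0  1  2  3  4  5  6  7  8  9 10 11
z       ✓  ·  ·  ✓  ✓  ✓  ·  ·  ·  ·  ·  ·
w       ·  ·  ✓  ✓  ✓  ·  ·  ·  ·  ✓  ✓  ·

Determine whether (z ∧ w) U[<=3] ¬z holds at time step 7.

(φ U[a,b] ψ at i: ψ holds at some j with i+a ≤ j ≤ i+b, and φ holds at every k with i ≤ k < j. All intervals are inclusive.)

True

Need some j in [7,10] with ¬z, and (z ∧ w) at every k in [7,j-1].
  j=7: ¬z holds; no prefix to check → satisfied.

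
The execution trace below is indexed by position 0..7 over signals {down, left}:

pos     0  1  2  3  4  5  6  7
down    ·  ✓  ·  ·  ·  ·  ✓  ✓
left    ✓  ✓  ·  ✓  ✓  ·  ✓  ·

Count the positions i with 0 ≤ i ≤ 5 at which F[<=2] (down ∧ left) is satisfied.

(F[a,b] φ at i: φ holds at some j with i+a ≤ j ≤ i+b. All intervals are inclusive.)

Evaluate at each i in [0,5]:
  i=0: ✓ (witness j=1)
  i=1: ✓ (witness j=1)
  i=2: ✗ (none in [2,4])
  i=3: ✗ (none in [3,5])
  i=4: ✓ (witness j=6)
  i=5: ✓ (witness j=6)
Positions where it holds: {0, 1, 4, 5} → 4.

4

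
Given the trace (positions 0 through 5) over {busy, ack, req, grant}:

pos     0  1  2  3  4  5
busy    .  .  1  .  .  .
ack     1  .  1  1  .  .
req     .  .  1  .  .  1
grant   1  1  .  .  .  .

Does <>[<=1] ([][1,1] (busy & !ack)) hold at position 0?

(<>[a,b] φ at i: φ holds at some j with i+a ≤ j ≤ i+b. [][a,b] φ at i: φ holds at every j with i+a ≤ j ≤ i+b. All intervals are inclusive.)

Check [][1,1] (busy & !ack) at each j in [0,1]:
  j=0: fails at 1
  j=1: fails at 2
No position in the window satisfies it → formula fails.

Does not hold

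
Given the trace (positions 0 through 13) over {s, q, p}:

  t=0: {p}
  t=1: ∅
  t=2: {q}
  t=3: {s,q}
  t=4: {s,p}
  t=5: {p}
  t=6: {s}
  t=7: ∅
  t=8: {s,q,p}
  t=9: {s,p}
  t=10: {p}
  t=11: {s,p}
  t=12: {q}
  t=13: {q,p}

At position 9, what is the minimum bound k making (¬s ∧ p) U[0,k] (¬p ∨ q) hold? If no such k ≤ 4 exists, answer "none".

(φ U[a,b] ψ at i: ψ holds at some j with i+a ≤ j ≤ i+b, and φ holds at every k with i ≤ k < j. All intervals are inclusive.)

Need earliest j ≥ 9 with (¬p ∨ q), and (¬s ∧ p) at every k in [9,j-1].
  j=9: rhs fails.
  j=10: rhs fails.
  j=11: rhs fails.
  j=12: rhs holds but lhs fails at k=9.
  j=13: rhs holds but lhs fails at k=9.
No witness within the range → none.

none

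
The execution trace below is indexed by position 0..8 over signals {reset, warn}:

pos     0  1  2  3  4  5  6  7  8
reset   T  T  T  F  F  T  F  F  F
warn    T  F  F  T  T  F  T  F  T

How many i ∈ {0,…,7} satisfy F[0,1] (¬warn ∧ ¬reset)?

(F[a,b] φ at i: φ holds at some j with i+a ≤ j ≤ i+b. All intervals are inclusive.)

2

Evaluate at each i in [0,7]:
  i=0: ✗ (none in [0,1])
  i=1: ✗ (none in [1,2])
  i=2: ✗ (none in [2,3])
  i=3: ✗ (none in [3,4])
  i=4: ✗ (none in [4,5])
  i=5: ✗ (none in [5,6])
  i=6: ✓ (witness j=7)
  i=7: ✓ (witness j=7)
Positions where it holds: {6, 7} → 2.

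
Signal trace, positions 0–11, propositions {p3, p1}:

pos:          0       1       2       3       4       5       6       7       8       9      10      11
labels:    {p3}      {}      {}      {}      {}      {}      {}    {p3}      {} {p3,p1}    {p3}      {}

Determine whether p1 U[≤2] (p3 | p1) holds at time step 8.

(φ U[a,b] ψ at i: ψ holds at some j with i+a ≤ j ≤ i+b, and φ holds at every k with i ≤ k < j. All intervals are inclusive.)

Need some j in [8,10] with (p3 | p1), and p1 at every k in [8,j-1].
  j=8: (p3 | p1) false.
  j=9: (p3 | p1) holds, but p1 fails at k=8 → not this j.
  j=10: (p3 | p1) holds, but p1 fails at k=8 → not this j.
No j in the window works → until fails.

Does not hold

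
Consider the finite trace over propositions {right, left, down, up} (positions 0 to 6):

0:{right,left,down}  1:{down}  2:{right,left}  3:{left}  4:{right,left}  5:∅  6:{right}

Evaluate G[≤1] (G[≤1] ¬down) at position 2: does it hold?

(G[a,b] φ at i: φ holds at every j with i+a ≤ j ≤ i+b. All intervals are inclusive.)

Check G[≤1] ¬down at every j in [2,3]:
  j=2: holds on [2,3]
  j=3: holds on [3,4]
All positions satisfy it → formula holds.

True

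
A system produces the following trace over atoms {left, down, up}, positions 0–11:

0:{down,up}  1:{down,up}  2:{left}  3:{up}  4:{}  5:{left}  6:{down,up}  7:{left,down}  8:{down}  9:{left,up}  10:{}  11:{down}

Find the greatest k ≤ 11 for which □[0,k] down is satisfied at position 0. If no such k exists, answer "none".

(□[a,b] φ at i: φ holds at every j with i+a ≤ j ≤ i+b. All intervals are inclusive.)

1

down must hold from j=0 onward; find where it first fails.
  j=0: holds
  j=1: holds
  j=2: fails
Holds on [0,1], so largest k = 1.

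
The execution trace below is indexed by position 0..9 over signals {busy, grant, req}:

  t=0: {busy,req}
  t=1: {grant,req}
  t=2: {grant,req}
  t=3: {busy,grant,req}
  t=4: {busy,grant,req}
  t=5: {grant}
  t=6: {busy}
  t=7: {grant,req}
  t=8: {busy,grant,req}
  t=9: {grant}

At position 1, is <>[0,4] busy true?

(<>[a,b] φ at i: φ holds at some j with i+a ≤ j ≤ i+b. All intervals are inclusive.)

Check busy at each j in [1,5]:
  j=1: false
  j=2: false
  j=3: true
  j=4: true
  j=5: false
Found at j=3 → formula holds.

Yes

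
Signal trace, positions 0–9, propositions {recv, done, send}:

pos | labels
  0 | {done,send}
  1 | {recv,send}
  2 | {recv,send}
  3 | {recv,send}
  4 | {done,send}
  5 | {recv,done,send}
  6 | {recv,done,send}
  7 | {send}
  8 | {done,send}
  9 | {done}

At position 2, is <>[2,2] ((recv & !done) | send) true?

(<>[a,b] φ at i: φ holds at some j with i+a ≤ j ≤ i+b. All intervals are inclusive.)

True

Check ((recv & !done) | send) at each j in [4,4]:
  j=4: true
Found at j=4 → formula holds.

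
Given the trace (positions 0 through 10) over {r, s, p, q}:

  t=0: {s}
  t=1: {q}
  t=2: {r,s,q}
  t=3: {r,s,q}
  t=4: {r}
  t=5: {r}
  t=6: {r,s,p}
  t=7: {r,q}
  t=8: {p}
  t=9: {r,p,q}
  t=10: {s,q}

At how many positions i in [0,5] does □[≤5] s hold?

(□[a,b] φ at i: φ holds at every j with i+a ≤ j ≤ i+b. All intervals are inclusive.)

Evaluate at each i in [0,5]:
  i=0: ✗ (fails at j=1)
  i=1: ✗ (fails at j=1)
  i=2: ✗ (fails at j=4)
  i=3: ✗ (fails at j=4)
  i=4: ✗ (fails at j=4)
  i=5: ✗ (fails at j=5)
Positions where it holds: {} → 0.

0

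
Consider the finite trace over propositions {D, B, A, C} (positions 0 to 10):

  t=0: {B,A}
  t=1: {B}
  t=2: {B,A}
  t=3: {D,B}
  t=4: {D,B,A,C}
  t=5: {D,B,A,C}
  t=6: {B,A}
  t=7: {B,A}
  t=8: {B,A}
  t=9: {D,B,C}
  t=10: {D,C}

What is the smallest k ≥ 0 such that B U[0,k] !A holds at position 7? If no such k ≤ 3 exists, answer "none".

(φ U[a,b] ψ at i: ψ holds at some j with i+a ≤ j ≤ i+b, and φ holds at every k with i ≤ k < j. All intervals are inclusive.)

2

Need earliest j ≥ 7 with !A, and B at every k in [7,j-1].
  j=7: rhs fails.
  j=8: rhs fails.
  j=9: rhs holds; lhs holds on [7,8]. k = 2.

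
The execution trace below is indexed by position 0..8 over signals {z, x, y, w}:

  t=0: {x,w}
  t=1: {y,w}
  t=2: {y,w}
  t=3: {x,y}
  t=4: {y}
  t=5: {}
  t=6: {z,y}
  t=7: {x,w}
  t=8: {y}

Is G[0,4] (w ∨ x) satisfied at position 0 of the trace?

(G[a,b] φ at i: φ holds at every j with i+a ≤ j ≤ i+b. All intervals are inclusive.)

Check (w ∨ x) at every j in [0,4]:
  j=0: true
  j=1: true
  j=2: true
  j=3: true
  j=4: false
Fails at j=4 → formula fails.

No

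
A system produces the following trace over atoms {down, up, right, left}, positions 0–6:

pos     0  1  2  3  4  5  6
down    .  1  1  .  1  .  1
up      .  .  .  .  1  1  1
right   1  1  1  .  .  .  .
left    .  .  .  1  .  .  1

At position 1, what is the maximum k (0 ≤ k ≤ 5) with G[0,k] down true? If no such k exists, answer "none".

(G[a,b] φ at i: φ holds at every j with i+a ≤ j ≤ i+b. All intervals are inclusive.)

down must hold from j=1 onward; find where it first fails.
  j=1: holds
  j=2: holds
  j=3: fails
Holds on [1,2], so largest k = 1.

1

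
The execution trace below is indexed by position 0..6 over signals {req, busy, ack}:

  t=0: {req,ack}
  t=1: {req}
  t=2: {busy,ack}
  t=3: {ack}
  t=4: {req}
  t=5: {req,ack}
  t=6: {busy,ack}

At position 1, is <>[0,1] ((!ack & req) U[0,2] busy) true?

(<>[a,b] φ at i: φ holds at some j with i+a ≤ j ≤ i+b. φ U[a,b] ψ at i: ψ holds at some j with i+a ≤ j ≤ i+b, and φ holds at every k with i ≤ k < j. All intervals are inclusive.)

True

Check ((!ack & req) U[0,2] busy) at each j in [1,2]:
  j=1: holds
  j=2: holds
Found at j=1 → formula holds.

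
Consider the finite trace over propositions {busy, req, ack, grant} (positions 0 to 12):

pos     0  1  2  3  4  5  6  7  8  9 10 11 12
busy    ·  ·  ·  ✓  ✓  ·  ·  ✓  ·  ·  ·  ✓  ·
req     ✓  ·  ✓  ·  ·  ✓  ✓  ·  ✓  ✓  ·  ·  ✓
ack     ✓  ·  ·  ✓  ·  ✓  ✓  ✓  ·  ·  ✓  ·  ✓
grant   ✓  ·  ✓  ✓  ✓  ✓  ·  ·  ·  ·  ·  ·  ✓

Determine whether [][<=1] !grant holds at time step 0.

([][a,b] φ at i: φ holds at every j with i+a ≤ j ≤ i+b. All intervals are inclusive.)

Check !grant at every j in [0,1]:
  j=0: false
  j=1: true
Fails at j=0 → formula fails.

Does not hold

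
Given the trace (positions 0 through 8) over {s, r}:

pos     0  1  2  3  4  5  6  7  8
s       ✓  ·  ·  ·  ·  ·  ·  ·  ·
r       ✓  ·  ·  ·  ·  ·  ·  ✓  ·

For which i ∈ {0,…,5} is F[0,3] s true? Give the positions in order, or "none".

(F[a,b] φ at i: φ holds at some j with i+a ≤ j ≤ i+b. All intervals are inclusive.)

0

Evaluate at each i in [0,5]:
  i=0: ✓ (witness j=0)
  i=1: ✗ (none in [1,4])
  i=2: ✗ (none in [2,5])
  i=3: ✗ (none in [3,6])
  i=4: ✗ (none in [4,7])
  i=5: ✗ (none in [5,8])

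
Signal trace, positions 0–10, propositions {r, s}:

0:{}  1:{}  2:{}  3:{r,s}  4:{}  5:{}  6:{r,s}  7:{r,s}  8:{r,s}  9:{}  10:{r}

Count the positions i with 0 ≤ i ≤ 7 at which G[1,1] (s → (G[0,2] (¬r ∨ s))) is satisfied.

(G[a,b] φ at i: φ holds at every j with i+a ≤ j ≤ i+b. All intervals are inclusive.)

7

Evaluate at each i in [0,7]:
  i=0: ✓ (all of [1,1])
  i=1: ✓ (all of [2,2])
  i=2: ✓ (all of [3,3])
  i=3: ✓ (all of [4,4])
  i=4: ✓ (all of [5,5])
  i=5: ✓ (all of [6,6])
  i=6: ✓ (all of [7,7])
  i=7: ✗ (fails at j=8)
Positions where it holds: {0, 1, 2, 3, 4, 5, 6} → 7.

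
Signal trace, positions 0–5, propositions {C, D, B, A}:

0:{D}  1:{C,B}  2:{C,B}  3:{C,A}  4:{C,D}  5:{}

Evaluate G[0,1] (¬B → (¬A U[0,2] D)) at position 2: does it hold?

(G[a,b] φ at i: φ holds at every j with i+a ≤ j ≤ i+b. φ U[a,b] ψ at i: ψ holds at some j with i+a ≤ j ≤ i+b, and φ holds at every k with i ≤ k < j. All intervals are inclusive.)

Check (¬B → (¬A U[0,2] D)) at every j in [2,3]:
  j=2: antecedent false → ✓
  j=3: antecedent true; consequent fails → ✗
Fails at j=3 → formula fails.

Does not hold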